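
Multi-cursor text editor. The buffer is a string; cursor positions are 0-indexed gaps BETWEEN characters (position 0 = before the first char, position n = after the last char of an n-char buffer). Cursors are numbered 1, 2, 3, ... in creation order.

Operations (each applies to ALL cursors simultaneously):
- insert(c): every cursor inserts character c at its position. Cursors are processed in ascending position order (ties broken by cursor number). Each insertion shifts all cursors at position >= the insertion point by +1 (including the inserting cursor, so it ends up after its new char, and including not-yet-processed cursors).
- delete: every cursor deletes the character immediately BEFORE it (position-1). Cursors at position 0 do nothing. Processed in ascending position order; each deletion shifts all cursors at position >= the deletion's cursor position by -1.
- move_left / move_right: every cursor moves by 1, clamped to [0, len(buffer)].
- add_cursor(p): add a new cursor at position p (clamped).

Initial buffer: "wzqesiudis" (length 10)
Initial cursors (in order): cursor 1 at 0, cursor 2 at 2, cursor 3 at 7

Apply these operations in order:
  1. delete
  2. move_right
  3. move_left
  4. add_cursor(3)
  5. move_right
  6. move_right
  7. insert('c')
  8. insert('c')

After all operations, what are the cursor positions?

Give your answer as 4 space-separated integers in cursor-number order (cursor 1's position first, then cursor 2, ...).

Answer: 4 7 15 11

Derivation:
After op 1 (delete): buffer="wqesidis" (len 8), cursors c1@0 c2@1 c3@5, authorship ........
After op 2 (move_right): buffer="wqesidis" (len 8), cursors c1@1 c2@2 c3@6, authorship ........
After op 3 (move_left): buffer="wqesidis" (len 8), cursors c1@0 c2@1 c3@5, authorship ........
After op 4 (add_cursor(3)): buffer="wqesidis" (len 8), cursors c1@0 c2@1 c4@3 c3@5, authorship ........
After op 5 (move_right): buffer="wqesidis" (len 8), cursors c1@1 c2@2 c4@4 c3@6, authorship ........
After op 6 (move_right): buffer="wqesidis" (len 8), cursors c1@2 c2@3 c4@5 c3@7, authorship ........
After op 7 (insert('c')): buffer="wqcecsicdics" (len 12), cursors c1@3 c2@5 c4@8 c3@11, authorship ..1.2..4..3.
After op 8 (insert('c')): buffer="wqcceccsiccdiccs" (len 16), cursors c1@4 c2@7 c4@11 c3@15, authorship ..11.22..44..33.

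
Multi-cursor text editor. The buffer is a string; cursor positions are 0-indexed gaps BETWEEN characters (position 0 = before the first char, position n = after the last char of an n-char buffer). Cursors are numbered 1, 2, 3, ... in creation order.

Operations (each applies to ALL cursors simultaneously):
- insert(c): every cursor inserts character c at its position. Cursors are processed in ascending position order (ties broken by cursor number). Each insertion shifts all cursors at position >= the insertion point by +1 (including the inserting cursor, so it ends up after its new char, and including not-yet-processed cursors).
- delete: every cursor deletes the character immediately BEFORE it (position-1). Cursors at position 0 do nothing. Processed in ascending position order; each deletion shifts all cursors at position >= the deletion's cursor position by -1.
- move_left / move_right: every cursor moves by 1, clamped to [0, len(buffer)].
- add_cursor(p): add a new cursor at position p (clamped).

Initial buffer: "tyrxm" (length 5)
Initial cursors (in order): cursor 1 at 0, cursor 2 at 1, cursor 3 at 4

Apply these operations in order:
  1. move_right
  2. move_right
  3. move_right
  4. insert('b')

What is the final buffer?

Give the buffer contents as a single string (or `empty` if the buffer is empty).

After op 1 (move_right): buffer="tyrxm" (len 5), cursors c1@1 c2@2 c3@5, authorship .....
After op 2 (move_right): buffer="tyrxm" (len 5), cursors c1@2 c2@3 c3@5, authorship .....
After op 3 (move_right): buffer="tyrxm" (len 5), cursors c1@3 c2@4 c3@5, authorship .....
After op 4 (insert('b')): buffer="tyrbxbmb" (len 8), cursors c1@4 c2@6 c3@8, authorship ...1.2.3

Answer: tyrbxbmb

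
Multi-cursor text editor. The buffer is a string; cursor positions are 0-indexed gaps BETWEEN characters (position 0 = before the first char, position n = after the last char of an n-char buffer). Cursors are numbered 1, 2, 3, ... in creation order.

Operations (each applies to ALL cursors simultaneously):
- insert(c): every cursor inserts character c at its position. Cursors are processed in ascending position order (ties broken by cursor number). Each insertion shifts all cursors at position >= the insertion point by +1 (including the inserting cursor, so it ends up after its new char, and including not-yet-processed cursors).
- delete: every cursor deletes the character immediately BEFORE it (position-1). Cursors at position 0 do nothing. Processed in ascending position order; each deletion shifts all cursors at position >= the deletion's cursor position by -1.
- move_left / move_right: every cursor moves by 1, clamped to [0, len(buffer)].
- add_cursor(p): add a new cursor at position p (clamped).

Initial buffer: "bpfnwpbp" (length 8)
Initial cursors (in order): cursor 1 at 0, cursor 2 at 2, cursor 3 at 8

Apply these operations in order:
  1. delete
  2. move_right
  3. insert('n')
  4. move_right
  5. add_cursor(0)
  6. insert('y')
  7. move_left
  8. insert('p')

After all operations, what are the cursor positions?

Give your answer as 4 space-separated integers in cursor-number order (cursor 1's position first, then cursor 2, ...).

After op 1 (delete): buffer="bfnwpb" (len 6), cursors c1@0 c2@1 c3@6, authorship ......
After op 2 (move_right): buffer="bfnwpb" (len 6), cursors c1@1 c2@2 c3@6, authorship ......
After op 3 (insert('n')): buffer="bnfnnwpbn" (len 9), cursors c1@2 c2@4 c3@9, authorship .1.2....3
After op 4 (move_right): buffer="bnfnnwpbn" (len 9), cursors c1@3 c2@5 c3@9, authorship .1.2....3
After op 5 (add_cursor(0)): buffer="bnfnnwpbn" (len 9), cursors c4@0 c1@3 c2@5 c3@9, authorship .1.2....3
After op 6 (insert('y')): buffer="ybnfynnywpbny" (len 13), cursors c4@1 c1@5 c2@8 c3@13, authorship 4.1.12.2...33
After op 7 (move_left): buffer="ybnfynnywpbny" (len 13), cursors c4@0 c1@4 c2@7 c3@12, authorship 4.1.12.2...33
After op 8 (insert('p')): buffer="pybnfpynnpywpbnpy" (len 17), cursors c4@1 c1@6 c2@10 c3@16, authorship 44.1.112.22...333

Answer: 6 10 16 1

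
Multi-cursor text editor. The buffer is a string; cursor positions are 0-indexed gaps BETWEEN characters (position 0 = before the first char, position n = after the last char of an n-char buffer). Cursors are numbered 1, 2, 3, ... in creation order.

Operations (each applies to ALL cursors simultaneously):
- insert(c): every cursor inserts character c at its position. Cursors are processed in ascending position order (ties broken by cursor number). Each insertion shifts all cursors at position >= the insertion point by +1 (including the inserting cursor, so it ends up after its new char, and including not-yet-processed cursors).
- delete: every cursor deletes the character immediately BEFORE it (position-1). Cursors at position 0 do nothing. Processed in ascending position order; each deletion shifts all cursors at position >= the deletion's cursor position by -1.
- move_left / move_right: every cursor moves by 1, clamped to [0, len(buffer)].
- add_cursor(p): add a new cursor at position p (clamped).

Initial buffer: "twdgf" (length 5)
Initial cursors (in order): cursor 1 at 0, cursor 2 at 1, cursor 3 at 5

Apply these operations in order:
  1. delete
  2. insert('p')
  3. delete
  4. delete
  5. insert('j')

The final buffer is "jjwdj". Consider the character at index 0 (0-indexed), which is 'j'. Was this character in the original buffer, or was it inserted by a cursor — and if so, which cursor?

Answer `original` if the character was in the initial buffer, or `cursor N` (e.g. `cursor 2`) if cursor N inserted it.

Answer: cursor 1

Derivation:
After op 1 (delete): buffer="wdg" (len 3), cursors c1@0 c2@0 c3@3, authorship ...
After op 2 (insert('p')): buffer="ppwdgp" (len 6), cursors c1@2 c2@2 c3@6, authorship 12...3
After op 3 (delete): buffer="wdg" (len 3), cursors c1@0 c2@0 c3@3, authorship ...
After op 4 (delete): buffer="wd" (len 2), cursors c1@0 c2@0 c3@2, authorship ..
After op 5 (insert('j')): buffer="jjwdj" (len 5), cursors c1@2 c2@2 c3@5, authorship 12..3
Authorship (.=original, N=cursor N): 1 2 . . 3
Index 0: author = 1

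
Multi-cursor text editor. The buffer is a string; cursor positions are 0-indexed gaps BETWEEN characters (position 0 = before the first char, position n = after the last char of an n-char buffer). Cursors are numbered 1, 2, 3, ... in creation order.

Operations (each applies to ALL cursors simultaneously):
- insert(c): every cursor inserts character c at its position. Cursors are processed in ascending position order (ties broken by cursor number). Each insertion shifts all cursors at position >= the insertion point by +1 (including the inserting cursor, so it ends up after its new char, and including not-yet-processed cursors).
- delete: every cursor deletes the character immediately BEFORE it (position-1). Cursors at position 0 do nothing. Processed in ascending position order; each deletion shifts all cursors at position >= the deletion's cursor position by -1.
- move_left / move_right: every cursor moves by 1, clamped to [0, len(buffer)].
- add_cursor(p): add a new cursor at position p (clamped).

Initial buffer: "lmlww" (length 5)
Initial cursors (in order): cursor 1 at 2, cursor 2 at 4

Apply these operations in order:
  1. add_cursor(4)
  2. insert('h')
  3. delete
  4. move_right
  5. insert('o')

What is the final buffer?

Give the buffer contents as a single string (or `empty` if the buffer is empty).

After op 1 (add_cursor(4)): buffer="lmlww" (len 5), cursors c1@2 c2@4 c3@4, authorship .....
After op 2 (insert('h')): buffer="lmhlwhhw" (len 8), cursors c1@3 c2@7 c3@7, authorship ..1..23.
After op 3 (delete): buffer="lmlww" (len 5), cursors c1@2 c2@4 c3@4, authorship .....
After op 4 (move_right): buffer="lmlww" (len 5), cursors c1@3 c2@5 c3@5, authorship .....
After op 5 (insert('o')): buffer="lmlowwoo" (len 8), cursors c1@4 c2@8 c3@8, authorship ...1..23

Answer: lmlowwoo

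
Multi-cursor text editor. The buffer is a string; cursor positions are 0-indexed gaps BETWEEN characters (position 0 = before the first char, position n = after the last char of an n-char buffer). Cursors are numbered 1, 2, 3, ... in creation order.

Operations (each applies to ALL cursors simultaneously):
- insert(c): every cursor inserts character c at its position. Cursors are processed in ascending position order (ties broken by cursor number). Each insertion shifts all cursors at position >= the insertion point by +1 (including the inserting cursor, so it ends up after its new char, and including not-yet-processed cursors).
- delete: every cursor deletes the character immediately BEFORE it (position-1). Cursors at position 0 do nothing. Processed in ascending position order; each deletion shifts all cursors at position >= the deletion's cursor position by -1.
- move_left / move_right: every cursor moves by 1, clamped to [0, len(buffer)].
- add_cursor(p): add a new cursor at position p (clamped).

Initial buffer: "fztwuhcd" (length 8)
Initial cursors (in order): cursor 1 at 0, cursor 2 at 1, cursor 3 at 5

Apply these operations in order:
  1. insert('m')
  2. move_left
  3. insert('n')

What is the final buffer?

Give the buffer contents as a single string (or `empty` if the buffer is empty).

After op 1 (insert('m')): buffer="mfmztwumhcd" (len 11), cursors c1@1 c2@3 c3@8, authorship 1.2....3...
After op 2 (move_left): buffer="mfmztwumhcd" (len 11), cursors c1@0 c2@2 c3@7, authorship 1.2....3...
After op 3 (insert('n')): buffer="nmfnmztwunmhcd" (len 14), cursors c1@1 c2@4 c3@10, authorship 11.22....33...

Answer: nmfnmztwunmhcd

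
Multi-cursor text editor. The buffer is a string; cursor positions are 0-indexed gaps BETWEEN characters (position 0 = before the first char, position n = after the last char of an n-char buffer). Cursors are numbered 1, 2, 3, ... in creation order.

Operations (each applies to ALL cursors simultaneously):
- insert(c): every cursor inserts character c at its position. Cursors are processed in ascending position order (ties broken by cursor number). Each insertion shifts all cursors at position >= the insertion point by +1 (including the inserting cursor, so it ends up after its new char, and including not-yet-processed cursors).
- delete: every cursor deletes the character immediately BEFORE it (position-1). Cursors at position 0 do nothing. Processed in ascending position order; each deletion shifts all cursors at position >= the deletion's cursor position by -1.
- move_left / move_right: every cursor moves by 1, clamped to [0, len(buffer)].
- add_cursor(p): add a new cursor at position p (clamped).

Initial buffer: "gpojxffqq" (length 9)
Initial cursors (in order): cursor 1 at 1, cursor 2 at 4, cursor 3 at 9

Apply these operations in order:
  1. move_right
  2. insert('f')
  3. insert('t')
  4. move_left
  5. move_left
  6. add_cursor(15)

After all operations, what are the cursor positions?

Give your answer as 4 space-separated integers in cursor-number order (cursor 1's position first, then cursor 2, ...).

After op 1 (move_right): buffer="gpojxffqq" (len 9), cursors c1@2 c2@5 c3@9, authorship .........
After op 2 (insert('f')): buffer="gpfojxfffqqf" (len 12), cursors c1@3 c2@7 c3@12, authorship ..1...2....3
After op 3 (insert('t')): buffer="gpftojxftffqqft" (len 15), cursors c1@4 c2@9 c3@15, authorship ..11...22....33
After op 4 (move_left): buffer="gpftojxftffqqft" (len 15), cursors c1@3 c2@8 c3@14, authorship ..11...22....33
After op 5 (move_left): buffer="gpftojxftffqqft" (len 15), cursors c1@2 c2@7 c3@13, authorship ..11...22....33
After op 6 (add_cursor(15)): buffer="gpftojxftffqqft" (len 15), cursors c1@2 c2@7 c3@13 c4@15, authorship ..11...22....33

Answer: 2 7 13 15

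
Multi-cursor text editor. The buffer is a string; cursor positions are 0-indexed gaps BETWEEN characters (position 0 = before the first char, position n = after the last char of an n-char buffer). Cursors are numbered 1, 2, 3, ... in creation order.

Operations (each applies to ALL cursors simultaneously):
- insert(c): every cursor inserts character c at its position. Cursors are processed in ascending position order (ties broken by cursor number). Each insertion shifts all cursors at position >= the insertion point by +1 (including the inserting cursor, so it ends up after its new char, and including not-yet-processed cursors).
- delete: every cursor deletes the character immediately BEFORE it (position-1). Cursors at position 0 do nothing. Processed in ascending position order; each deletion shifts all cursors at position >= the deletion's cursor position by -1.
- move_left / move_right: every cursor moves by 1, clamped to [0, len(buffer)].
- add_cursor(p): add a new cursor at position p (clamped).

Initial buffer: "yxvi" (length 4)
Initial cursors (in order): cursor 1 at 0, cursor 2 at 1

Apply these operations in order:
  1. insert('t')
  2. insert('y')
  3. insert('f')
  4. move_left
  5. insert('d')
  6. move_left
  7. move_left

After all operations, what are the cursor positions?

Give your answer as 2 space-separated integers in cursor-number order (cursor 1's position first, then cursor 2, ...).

Answer: 1 6

Derivation:
After op 1 (insert('t')): buffer="tytxvi" (len 6), cursors c1@1 c2@3, authorship 1.2...
After op 2 (insert('y')): buffer="tyytyxvi" (len 8), cursors c1@2 c2@5, authorship 11.22...
After op 3 (insert('f')): buffer="tyfytyfxvi" (len 10), cursors c1@3 c2@7, authorship 111.222...
After op 4 (move_left): buffer="tyfytyfxvi" (len 10), cursors c1@2 c2@6, authorship 111.222...
After op 5 (insert('d')): buffer="tydfytydfxvi" (len 12), cursors c1@3 c2@8, authorship 1111.2222...
After op 6 (move_left): buffer="tydfytydfxvi" (len 12), cursors c1@2 c2@7, authorship 1111.2222...
After op 7 (move_left): buffer="tydfytydfxvi" (len 12), cursors c1@1 c2@6, authorship 1111.2222...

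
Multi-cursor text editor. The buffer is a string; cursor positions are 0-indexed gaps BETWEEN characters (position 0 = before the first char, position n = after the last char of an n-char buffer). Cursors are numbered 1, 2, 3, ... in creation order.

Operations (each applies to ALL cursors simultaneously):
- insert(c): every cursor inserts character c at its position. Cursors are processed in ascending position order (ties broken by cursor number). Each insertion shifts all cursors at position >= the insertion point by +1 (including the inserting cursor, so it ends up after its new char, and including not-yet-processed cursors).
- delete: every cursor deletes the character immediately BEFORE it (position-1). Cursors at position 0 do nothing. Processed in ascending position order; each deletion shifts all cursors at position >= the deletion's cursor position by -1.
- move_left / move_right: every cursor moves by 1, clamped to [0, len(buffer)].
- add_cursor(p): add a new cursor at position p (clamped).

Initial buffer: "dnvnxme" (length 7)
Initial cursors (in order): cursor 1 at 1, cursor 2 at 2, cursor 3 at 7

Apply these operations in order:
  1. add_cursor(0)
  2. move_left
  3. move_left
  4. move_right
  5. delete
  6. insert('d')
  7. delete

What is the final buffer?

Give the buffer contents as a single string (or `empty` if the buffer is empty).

After op 1 (add_cursor(0)): buffer="dnvnxme" (len 7), cursors c4@0 c1@1 c2@2 c3@7, authorship .......
After op 2 (move_left): buffer="dnvnxme" (len 7), cursors c1@0 c4@0 c2@1 c3@6, authorship .......
After op 3 (move_left): buffer="dnvnxme" (len 7), cursors c1@0 c2@0 c4@0 c3@5, authorship .......
After op 4 (move_right): buffer="dnvnxme" (len 7), cursors c1@1 c2@1 c4@1 c3@6, authorship .......
After op 5 (delete): buffer="nvnxe" (len 5), cursors c1@0 c2@0 c4@0 c3@4, authorship .....
After op 6 (insert('d')): buffer="dddnvnxde" (len 9), cursors c1@3 c2@3 c4@3 c3@8, authorship 124....3.
After op 7 (delete): buffer="nvnxe" (len 5), cursors c1@0 c2@0 c4@0 c3@4, authorship .....

Answer: nvnxe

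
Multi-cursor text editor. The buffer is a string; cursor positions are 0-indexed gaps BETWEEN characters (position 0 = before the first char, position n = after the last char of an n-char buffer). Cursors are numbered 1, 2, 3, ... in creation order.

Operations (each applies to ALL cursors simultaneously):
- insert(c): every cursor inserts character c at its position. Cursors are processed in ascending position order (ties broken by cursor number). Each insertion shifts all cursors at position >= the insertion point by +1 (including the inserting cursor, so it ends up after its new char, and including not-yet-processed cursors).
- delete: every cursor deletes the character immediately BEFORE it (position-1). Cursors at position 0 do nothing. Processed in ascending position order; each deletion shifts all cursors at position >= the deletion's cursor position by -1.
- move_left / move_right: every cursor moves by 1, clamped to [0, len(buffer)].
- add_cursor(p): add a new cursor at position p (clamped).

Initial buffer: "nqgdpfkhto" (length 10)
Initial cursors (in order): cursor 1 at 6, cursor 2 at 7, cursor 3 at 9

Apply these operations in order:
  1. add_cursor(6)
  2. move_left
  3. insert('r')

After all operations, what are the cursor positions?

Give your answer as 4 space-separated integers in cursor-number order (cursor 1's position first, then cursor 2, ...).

Answer: 7 9 12 7

Derivation:
After op 1 (add_cursor(6)): buffer="nqgdpfkhto" (len 10), cursors c1@6 c4@6 c2@7 c3@9, authorship ..........
After op 2 (move_left): buffer="nqgdpfkhto" (len 10), cursors c1@5 c4@5 c2@6 c3@8, authorship ..........
After op 3 (insert('r')): buffer="nqgdprrfrkhrto" (len 14), cursors c1@7 c4@7 c2@9 c3@12, authorship .....14.2..3..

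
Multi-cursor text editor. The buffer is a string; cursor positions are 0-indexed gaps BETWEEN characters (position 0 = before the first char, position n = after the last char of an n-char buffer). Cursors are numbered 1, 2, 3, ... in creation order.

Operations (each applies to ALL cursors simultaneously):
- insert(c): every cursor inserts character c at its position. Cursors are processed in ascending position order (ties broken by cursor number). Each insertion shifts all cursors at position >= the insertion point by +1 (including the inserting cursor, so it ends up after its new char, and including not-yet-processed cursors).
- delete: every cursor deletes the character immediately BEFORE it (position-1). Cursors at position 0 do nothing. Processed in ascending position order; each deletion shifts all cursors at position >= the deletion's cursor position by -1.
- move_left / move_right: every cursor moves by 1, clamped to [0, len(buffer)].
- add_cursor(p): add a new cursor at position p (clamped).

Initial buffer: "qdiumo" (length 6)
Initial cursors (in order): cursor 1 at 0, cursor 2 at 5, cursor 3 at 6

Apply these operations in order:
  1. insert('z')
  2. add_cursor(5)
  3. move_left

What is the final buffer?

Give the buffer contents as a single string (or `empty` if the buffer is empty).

After op 1 (insert('z')): buffer="zqdiumzoz" (len 9), cursors c1@1 c2@7 c3@9, authorship 1.....2.3
After op 2 (add_cursor(5)): buffer="zqdiumzoz" (len 9), cursors c1@1 c4@5 c2@7 c3@9, authorship 1.....2.3
After op 3 (move_left): buffer="zqdiumzoz" (len 9), cursors c1@0 c4@4 c2@6 c3@8, authorship 1.....2.3

Answer: zqdiumzoz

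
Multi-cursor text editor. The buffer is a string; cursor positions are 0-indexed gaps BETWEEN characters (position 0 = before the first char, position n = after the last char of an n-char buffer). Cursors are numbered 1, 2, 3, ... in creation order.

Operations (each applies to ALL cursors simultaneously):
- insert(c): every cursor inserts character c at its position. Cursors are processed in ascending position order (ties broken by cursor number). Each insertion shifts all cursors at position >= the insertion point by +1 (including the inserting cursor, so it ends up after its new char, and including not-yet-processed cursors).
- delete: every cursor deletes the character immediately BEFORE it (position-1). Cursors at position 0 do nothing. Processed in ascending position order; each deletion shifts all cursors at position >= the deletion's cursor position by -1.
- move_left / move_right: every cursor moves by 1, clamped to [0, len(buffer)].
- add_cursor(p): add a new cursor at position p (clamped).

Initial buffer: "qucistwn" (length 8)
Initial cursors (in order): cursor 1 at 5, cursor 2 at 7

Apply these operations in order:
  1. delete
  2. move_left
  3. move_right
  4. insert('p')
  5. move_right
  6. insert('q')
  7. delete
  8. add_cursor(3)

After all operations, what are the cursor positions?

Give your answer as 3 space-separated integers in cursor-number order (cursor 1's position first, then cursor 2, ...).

Answer: 6 8 3

Derivation:
After op 1 (delete): buffer="qucitn" (len 6), cursors c1@4 c2@5, authorship ......
After op 2 (move_left): buffer="qucitn" (len 6), cursors c1@3 c2@4, authorship ......
After op 3 (move_right): buffer="qucitn" (len 6), cursors c1@4 c2@5, authorship ......
After op 4 (insert('p')): buffer="quciptpn" (len 8), cursors c1@5 c2@7, authorship ....1.2.
After op 5 (move_right): buffer="quciptpn" (len 8), cursors c1@6 c2@8, authorship ....1.2.
After op 6 (insert('q')): buffer="quciptqpnq" (len 10), cursors c1@7 c2@10, authorship ....1.12.2
After op 7 (delete): buffer="quciptpn" (len 8), cursors c1@6 c2@8, authorship ....1.2.
After op 8 (add_cursor(3)): buffer="quciptpn" (len 8), cursors c3@3 c1@6 c2@8, authorship ....1.2.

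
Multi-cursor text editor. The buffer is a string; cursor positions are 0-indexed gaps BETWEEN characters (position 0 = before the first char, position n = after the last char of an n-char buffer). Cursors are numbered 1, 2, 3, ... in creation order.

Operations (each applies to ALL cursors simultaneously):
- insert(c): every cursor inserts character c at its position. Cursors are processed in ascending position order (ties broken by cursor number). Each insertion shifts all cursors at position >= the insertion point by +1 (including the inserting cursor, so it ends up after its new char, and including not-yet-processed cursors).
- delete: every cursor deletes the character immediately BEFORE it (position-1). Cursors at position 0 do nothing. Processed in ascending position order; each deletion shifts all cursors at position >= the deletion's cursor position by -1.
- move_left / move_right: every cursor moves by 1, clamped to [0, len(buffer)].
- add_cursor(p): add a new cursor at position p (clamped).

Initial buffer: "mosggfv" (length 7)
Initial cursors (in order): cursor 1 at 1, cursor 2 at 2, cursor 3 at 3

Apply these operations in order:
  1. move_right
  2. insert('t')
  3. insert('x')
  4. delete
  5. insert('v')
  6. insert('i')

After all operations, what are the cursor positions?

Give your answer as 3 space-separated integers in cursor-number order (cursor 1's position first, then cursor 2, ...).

After op 1 (move_right): buffer="mosggfv" (len 7), cursors c1@2 c2@3 c3@4, authorship .......
After op 2 (insert('t')): buffer="motstgtgfv" (len 10), cursors c1@3 c2@5 c3@7, authorship ..1.2.3...
After op 3 (insert('x')): buffer="motxstxgtxgfv" (len 13), cursors c1@4 c2@7 c3@10, authorship ..11.22.33...
After op 4 (delete): buffer="motstgtgfv" (len 10), cursors c1@3 c2@5 c3@7, authorship ..1.2.3...
After op 5 (insert('v')): buffer="motvstvgtvgfv" (len 13), cursors c1@4 c2@7 c3@10, authorship ..11.22.33...
After op 6 (insert('i')): buffer="motvistvigtvigfv" (len 16), cursors c1@5 c2@9 c3@13, authorship ..111.222.333...

Answer: 5 9 13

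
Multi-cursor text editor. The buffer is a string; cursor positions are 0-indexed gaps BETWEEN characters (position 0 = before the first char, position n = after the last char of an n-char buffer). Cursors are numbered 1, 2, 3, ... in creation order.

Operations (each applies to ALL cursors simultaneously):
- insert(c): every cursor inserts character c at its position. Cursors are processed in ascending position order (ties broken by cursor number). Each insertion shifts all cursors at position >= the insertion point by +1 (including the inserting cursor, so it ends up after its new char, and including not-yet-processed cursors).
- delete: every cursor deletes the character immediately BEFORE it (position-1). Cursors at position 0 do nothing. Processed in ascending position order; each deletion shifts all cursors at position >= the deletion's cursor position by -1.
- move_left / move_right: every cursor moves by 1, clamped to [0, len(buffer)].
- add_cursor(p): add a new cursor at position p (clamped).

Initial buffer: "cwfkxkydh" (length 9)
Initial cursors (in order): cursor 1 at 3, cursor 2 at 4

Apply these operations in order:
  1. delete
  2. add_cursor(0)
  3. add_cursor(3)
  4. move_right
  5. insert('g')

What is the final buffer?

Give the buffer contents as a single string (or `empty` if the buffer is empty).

After op 1 (delete): buffer="cwxkydh" (len 7), cursors c1@2 c2@2, authorship .......
After op 2 (add_cursor(0)): buffer="cwxkydh" (len 7), cursors c3@0 c1@2 c2@2, authorship .......
After op 3 (add_cursor(3)): buffer="cwxkydh" (len 7), cursors c3@0 c1@2 c2@2 c4@3, authorship .......
After op 4 (move_right): buffer="cwxkydh" (len 7), cursors c3@1 c1@3 c2@3 c4@4, authorship .......
After op 5 (insert('g')): buffer="cgwxggkgydh" (len 11), cursors c3@2 c1@6 c2@6 c4@8, authorship .3..12.4...

Answer: cgwxggkgydh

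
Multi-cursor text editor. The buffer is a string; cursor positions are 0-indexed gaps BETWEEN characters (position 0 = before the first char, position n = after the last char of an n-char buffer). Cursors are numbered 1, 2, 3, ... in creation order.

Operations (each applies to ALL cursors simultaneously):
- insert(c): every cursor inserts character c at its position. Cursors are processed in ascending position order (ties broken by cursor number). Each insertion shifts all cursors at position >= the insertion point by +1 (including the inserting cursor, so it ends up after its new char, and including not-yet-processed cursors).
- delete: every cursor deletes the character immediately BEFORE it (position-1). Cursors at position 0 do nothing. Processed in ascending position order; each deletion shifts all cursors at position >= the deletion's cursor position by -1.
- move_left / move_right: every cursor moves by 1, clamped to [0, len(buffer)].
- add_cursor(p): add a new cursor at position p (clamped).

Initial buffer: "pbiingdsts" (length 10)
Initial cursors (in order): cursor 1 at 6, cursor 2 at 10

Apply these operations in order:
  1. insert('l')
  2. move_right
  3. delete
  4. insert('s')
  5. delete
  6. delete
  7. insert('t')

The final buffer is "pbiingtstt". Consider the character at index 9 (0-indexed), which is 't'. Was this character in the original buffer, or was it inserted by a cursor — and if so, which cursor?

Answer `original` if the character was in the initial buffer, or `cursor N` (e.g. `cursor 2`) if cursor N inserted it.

After op 1 (insert('l')): buffer="pbiingldstsl" (len 12), cursors c1@7 c2@12, authorship ......1....2
After op 2 (move_right): buffer="pbiingldstsl" (len 12), cursors c1@8 c2@12, authorship ......1....2
After op 3 (delete): buffer="pbiinglsts" (len 10), cursors c1@7 c2@10, authorship ......1...
After op 4 (insert('s')): buffer="pbiinglsstss" (len 12), cursors c1@8 c2@12, authorship ......11...2
After op 5 (delete): buffer="pbiinglsts" (len 10), cursors c1@7 c2@10, authorship ......1...
After op 6 (delete): buffer="pbiingst" (len 8), cursors c1@6 c2@8, authorship ........
After op 7 (insert('t')): buffer="pbiingtstt" (len 10), cursors c1@7 c2@10, authorship ......1..2
Authorship (.=original, N=cursor N): . . . . . . 1 . . 2
Index 9: author = 2

Answer: cursor 2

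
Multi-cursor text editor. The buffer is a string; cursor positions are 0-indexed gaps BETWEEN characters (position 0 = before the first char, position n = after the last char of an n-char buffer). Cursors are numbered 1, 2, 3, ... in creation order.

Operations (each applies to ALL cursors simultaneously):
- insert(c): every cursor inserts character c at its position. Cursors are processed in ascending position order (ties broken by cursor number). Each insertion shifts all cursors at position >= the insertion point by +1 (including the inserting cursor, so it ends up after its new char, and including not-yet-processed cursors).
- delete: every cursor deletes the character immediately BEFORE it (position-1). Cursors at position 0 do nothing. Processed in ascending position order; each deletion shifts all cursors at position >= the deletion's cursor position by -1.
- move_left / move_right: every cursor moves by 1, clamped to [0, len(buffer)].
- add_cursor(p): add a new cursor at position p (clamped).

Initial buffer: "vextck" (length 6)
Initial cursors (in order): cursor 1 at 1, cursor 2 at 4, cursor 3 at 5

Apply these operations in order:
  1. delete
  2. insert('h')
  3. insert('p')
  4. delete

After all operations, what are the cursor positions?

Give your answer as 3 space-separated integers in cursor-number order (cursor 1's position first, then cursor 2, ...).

Answer: 1 5 5

Derivation:
After op 1 (delete): buffer="exk" (len 3), cursors c1@0 c2@2 c3@2, authorship ...
After op 2 (insert('h')): buffer="hexhhk" (len 6), cursors c1@1 c2@5 c3@5, authorship 1..23.
After op 3 (insert('p')): buffer="hpexhhppk" (len 9), cursors c1@2 c2@8 c3@8, authorship 11..2323.
After op 4 (delete): buffer="hexhhk" (len 6), cursors c1@1 c2@5 c3@5, authorship 1..23.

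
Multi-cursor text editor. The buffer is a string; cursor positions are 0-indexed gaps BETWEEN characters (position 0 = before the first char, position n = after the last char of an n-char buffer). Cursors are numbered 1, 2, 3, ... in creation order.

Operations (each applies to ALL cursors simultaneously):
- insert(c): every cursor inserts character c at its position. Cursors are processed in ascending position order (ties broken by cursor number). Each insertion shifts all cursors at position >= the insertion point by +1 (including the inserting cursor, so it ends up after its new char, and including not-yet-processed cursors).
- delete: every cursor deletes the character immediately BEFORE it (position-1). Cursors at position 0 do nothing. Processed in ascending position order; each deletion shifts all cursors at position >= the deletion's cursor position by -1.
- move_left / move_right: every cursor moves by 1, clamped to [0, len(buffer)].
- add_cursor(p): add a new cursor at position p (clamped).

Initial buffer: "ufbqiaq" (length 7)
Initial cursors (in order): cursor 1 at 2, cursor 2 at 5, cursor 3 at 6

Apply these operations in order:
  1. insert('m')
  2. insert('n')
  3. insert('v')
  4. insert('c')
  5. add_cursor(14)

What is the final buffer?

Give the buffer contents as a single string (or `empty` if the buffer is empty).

Answer: ufmnvcbqimnvcamnvcq

Derivation:
After op 1 (insert('m')): buffer="ufmbqimamq" (len 10), cursors c1@3 c2@7 c3@9, authorship ..1...2.3.
After op 2 (insert('n')): buffer="ufmnbqimnamnq" (len 13), cursors c1@4 c2@9 c3@12, authorship ..11...22.33.
After op 3 (insert('v')): buffer="ufmnvbqimnvamnvq" (len 16), cursors c1@5 c2@11 c3@15, authorship ..111...222.333.
After op 4 (insert('c')): buffer="ufmnvcbqimnvcamnvcq" (len 19), cursors c1@6 c2@13 c3@18, authorship ..1111...2222.3333.
After op 5 (add_cursor(14)): buffer="ufmnvcbqimnvcamnvcq" (len 19), cursors c1@6 c2@13 c4@14 c3@18, authorship ..1111...2222.3333.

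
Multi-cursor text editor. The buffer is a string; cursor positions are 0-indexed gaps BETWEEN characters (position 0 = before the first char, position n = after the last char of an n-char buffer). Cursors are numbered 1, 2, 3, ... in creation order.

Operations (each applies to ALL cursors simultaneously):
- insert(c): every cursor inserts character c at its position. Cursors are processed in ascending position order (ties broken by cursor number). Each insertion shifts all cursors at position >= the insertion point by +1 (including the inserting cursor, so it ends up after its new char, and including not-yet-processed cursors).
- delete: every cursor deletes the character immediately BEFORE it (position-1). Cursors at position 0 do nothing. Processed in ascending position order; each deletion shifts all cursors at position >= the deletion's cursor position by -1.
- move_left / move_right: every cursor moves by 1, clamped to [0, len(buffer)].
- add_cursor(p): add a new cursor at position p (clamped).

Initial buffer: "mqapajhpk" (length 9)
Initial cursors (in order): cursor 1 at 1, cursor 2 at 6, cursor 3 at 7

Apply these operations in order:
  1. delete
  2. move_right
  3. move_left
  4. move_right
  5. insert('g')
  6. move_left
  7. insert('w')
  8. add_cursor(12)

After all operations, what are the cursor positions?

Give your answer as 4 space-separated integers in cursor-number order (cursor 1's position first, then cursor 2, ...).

After op 1 (delete): buffer="qapapk" (len 6), cursors c1@0 c2@4 c3@4, authorship ......
After op 2 (move_right): buffer="qapapk" (len 6), cursors c1@1 c2@5 c3@5, authorship ......
After op 3 (move_left): buffer="qapapk" (len 6), cursors c1@0 c2@4 c3@4, authorship ......
After op 4 (move_right): buffer="qapapk" (len 6), cursors c1@1 c2@5 c3@5, authorship ......
After op 5 (insert('g')): buffer="qgapapggk" (len 9), cursors c1@2 c2@8 c3@8, authorship .1....23.
After op 6 (move_left): buffer="qgapapggk" (len 9), cursors c1@1 c2@7 c3@7, authorship .1....23.
After op 7 (insert('w')): buffer="qwgapapgwwgk" (len 12), cursors c1@2 c2@10 c3@10, authorship .11....2233.
After op 8 (add_cursor(12)): buffer="qwgapapgwwgk" (len 12), cursors c1@2 c2@10 c3@10 c4@12, authorship .11....2233.

Answer: 2 10 10 12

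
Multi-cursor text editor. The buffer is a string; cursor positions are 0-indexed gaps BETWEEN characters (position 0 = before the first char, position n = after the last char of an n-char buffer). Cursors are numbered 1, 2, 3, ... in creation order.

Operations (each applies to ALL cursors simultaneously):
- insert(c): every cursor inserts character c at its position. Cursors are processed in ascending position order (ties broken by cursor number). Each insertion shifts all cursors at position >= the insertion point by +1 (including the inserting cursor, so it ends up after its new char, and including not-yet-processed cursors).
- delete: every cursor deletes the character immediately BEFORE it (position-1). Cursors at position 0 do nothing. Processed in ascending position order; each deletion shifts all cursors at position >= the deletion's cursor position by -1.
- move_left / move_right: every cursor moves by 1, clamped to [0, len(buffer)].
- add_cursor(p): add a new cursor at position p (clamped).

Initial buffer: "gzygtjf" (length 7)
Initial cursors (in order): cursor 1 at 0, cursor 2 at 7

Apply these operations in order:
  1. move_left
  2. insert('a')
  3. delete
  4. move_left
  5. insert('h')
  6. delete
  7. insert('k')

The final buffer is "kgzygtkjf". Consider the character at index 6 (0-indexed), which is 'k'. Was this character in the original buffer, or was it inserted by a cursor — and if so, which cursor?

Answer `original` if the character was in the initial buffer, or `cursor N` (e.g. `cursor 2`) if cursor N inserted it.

After op 1 (move_left): buffer="gzygtjf" (len 7), cursors c1@0 c2@6, authorship .......
After op 2 (insert('a')): buffer="agzygtjaf" (len 9), cursors c1@1 c2@8, authorship 1......2.
After op 3 (delete): buffer="gzygtjf" (len 7), cursors c1@0 c2@6, authorship .......
After op 4 (move_left): buffer="gzygtjf" (len 7), cursors c1@0 c2@5, authorship .......
After op 5 (insert('h')): buffer="hgzygthjf" (len 9), cursors c1@1 c2@7, authorship 1.....2..
After op 6 (delete): buffer="gzygtjf" (len 7), cursors c1@0 c2@5, authorship .......
After op 7 (insert('k')): buffer="kgzygtkjf" (len 9), cursors c1@1 c2@7, authorship 1.....2..
Authorship (.=original, N=cursor N): 1 . . . . . 2 . .
Index 6: author = 2

Answer: cursor 2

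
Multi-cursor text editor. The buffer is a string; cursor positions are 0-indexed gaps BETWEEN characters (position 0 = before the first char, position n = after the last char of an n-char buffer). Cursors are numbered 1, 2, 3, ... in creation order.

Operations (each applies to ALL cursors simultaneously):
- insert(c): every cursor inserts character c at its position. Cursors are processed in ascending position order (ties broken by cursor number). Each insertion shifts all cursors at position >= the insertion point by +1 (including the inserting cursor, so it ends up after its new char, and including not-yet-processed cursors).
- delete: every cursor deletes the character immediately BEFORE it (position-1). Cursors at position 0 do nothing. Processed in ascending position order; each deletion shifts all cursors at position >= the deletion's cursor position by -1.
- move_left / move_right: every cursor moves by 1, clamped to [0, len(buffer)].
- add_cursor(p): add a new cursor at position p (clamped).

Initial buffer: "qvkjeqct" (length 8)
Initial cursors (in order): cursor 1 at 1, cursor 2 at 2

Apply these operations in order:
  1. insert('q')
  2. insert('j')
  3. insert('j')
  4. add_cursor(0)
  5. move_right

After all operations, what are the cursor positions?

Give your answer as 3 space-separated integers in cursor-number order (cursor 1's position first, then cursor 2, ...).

Answer: 5 9 1

Derivation:
After op 1 (insert('q')): buffer="qqvqkjeqct" (len 10), cursors c1@2 c2@4, authorship .1.2......
After op 2 (insert('j')): buffer="qqjvqjkjeqct" (len 12), cursors c1@3 c2@6, authorship .11.22......
After op 3 (insert('j')): buffer="qqjjvqjjkjeqct" (len 14), cursors c1@4 c2@8, authorship .111.222......
After op 4 (add_cursor(0)): buffer="qqjjvqjjkjeqct" (len 14), cursors c3@0 c1@4 c2@8, authorship .111.222......
After op 5 (move_right): buffer="qqjjvqjjkjeqct" (len 14), cursors c3@1 c1@5 c2@9, authorship .111.222......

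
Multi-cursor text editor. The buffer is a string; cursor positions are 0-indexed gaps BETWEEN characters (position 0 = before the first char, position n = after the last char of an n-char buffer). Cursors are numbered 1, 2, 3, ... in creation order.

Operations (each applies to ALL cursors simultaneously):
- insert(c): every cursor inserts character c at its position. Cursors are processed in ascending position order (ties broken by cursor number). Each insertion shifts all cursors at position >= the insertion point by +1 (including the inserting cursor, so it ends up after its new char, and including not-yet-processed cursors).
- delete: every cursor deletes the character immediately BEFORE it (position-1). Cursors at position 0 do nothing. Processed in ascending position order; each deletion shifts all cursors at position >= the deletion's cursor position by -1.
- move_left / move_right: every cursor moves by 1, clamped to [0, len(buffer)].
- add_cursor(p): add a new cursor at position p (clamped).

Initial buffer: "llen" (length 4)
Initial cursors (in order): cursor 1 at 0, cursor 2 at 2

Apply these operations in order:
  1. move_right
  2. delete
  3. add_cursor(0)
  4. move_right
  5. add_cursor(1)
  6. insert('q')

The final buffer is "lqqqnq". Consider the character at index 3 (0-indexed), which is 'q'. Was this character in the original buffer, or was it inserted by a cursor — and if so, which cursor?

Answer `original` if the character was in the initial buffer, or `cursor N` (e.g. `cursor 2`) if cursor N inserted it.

Answer: cursor 4

Derivation:
After op 1 (move_right): buffer="llen" (len 4), cursors c1@1 c2@3, authorship ....
After op 2 (delete): buffer="ln" (len 2), cursors c1@0 c2@1, authorship ..
After op 3 (add_cursor(0)): buffer="ln" (len 2), cursors c1@0 c3@0 c2@1, authorship ..
After op 4 (move_right): buffer="ln" (len 2), cursors c1@1 c3@1 c2@2, authorship ..
After op 5 (add_cursor(1)): buffer="ln" (len 2), cursors c1@1 c3@1 c4@1 c2@2, authorship ..
After op 6 (insert('q')): buffer="lqqqnq" (len 6), cursors c1@4 c3@4 c4@4 c2@6, authorship .134.2
Authorship (.=original, N=cursor N): . 1 3 4 . 2
Index 3: author = 4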